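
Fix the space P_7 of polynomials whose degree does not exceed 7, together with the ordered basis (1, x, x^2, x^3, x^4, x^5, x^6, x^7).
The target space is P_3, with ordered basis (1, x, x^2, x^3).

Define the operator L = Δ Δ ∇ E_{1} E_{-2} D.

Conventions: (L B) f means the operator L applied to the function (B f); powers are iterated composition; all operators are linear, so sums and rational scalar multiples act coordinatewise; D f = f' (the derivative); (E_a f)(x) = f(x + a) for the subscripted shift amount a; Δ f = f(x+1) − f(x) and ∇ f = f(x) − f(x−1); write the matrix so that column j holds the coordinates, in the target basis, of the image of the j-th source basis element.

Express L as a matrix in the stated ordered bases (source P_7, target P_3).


the matrix is [[0, 0, 0, 0, 24, -60, 180, -420]; [0, 0, 0, 0, 0, 120, -360, 1260]; [0, 0, 0, 0, 0, 0, 360, -1260]; [0, 0, 0, 0, 0, 0, 0, 840]] (rows listed top to bottom)

image of 1: 0
image of x: 0
image of x^2: 0
image of x^3: 0
image of x^4: 24
image of x^5: 120x - 60
image of x^6: 360x^2 - 360x + 180
image of x^7: 840x^3 - 1260x^2 + 1260x - 420
each image's coordinates form column j of the matrix


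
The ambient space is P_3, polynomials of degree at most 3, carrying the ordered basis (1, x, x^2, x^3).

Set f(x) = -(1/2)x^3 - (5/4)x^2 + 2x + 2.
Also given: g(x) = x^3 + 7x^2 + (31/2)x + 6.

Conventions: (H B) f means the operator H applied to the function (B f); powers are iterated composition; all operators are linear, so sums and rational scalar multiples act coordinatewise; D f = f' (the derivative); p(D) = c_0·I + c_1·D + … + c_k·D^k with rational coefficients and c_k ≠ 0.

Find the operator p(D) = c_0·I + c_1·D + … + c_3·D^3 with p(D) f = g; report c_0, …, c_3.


D^0 f = -(1/2)x^3 - (5/4)x^2 + 2x + 2
D^1 f = -(3/2)x^2 - (5/2)x + 2
D^2 f = -3x - 5/2
D^3 f = -3
matching coefficients of g against c_0 f + c_1 Df + … from the top degree down determines the c_i
solution: c_0 = -2, c_1 = -3, c_2 = -4, c_3 = -2

c_0 = -2, c_1 = -3, c_2 = -4, c_3 = -2


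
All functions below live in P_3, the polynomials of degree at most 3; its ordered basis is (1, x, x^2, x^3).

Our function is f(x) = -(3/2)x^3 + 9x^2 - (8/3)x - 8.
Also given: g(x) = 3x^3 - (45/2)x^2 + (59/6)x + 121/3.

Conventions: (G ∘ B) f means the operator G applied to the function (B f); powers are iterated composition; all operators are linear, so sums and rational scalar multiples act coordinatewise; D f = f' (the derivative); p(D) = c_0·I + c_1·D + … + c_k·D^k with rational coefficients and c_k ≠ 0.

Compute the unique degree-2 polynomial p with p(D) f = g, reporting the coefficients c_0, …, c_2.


D^0 f = -(3/2)x^3 + 9x^2 - (8/3)x - 8
D^1 f = -(9/2)x^2 + 18x - 8/3
D^2 f = -9x + 18
matching coefficients of g against c_0 f + c_1 Df + … from the top degree down determines the c_i
solution: c_0 = -2, c_1 = 1, c_2 = 3/2

p(D) = -2·I + D + (3/2)·D^2, i.e. c_0 = -2, c_1 = 1, c_2 = 3/2


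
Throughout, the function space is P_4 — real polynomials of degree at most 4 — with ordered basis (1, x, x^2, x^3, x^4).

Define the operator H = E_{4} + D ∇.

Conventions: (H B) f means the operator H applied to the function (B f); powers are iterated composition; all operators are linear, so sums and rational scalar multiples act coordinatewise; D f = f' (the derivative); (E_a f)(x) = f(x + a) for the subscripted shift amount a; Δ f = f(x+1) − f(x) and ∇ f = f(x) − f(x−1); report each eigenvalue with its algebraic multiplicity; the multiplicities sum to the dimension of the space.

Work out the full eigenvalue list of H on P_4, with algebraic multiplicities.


λ = 1 (multiplicity 5)

image of 1: 1
image of x: x + 4
image of x^2: x^2 + 8x + 18
image of x^3: x^3 + 12x^2 + 54x + 61
image of x^4: x^4 + 16x^3 + 108x^2 + 244x + 260
the matrix is upper triangular; its diagonal is (1, 1, 1, 1, 1)
for a triangular matrix the eigenvalues are the diagonal entries, with algebraic multiplicity their repetition count


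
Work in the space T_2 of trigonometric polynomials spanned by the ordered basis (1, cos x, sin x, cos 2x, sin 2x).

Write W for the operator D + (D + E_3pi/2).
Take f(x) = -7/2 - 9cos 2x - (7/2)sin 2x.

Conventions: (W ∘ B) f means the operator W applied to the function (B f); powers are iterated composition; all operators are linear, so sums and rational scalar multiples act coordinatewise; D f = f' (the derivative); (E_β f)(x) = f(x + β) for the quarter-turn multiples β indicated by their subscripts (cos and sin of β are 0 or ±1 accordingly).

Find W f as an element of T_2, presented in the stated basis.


g(x) = -7/2 - 5cos 2x + (79/2)sin 2x

D f = -7cos 2x + 18sin 2x
D f = -7cos 2x + 18sin 2x
E_3pi/2 f = -7/2 + 9cos 2x + (7/2)sin 2x
(D + E_3pi/2) f = -7/2 + 2cos 2x + (43/2)sin 2x
(D + (D + E_3pi/2)) f = -7/2 - 5cos 2x + (79/2)sin 2x


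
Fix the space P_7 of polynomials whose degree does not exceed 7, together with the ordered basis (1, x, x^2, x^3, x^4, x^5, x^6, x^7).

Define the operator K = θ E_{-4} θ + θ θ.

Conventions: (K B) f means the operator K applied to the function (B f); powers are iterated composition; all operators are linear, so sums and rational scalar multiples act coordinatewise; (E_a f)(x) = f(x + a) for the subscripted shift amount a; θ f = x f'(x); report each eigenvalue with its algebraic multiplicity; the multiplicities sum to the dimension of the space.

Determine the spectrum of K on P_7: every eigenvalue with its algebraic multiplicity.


λ = 0 (multiplicity 1), λ = 2 (multiplicity 1), λ = 8 (multiplicity 1), λ = 18 (multiplicity 1), λ = 32 (multiplicity 1), λ = 50 (multiplicity 1), λ = 72 (multiplicity 1), λ = 98 (multiplicity 1)

image of 1: 0
image of x: 2x
image of x^2: 8x^2 - 16x
image of x^3: 18x^3 - 72x^2 + 144x
image of x^4: 32x^4 - 192x^3 + 768x^2 - 1024x
image of x^5: 50x^5 - 400x^4 + 2400x^3 - 6400x^2 + 6400x
image of x^6: 72x^6 - 720x^5 + 5760x^4 - 23040x^3 + 46080x^2 - 36864x
image of x^7: 98x^7 - 1176x^6 + 11760x^5 - 62720x^4 + 188160x^3 - 301056x^2 + 200704x
the matrix is upper triangular; its diagonal is (0, 2, 8, 18, 32, 50, 72, 98)
for a triangular matrix the eigenvalues are the diagonal entries, with algebraic multiplicity their repetition count


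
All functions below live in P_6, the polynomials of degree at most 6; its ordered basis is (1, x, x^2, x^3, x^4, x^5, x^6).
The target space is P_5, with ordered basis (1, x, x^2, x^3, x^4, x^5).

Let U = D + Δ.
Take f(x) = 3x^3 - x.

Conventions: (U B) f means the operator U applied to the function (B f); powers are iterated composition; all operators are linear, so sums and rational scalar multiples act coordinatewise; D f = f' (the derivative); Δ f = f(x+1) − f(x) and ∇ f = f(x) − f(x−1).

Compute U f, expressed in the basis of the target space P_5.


D f = 9x^2 - 1
Δ f = 9x^2 + 9x + 2
(D + Δ) f = 18x^2 + 9x + 1

the result is g(x) = 18x^2 + 9x + 1


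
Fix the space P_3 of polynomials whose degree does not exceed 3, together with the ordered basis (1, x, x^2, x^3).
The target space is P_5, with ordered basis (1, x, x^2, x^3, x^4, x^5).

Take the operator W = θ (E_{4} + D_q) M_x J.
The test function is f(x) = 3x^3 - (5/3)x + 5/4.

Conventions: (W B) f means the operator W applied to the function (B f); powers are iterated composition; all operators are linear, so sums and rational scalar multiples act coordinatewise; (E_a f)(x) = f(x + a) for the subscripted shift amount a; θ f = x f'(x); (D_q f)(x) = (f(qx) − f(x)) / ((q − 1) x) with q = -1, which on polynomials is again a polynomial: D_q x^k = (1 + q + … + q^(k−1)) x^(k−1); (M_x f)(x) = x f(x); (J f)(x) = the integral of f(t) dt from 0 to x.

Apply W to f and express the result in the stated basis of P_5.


J f = (3/4)x^4 - (5/6)x^2 + (5/4)x
M_x J f = (3/4)x^5 - (5/6)x^3 + (5/4)x^2
E_{4} (M_x J) f = (3/4)x^5 + 15x^4 + (715/6)x^3 + (1885/4)x^2 + 930x + 2204/3
D_q (M_x J) f = (3/4)x^4 - (5/6)x^2
(E_{4} + D_q) (M_x J) f = (3/4)x^5 + (63/4)x^4 + (715/6)x^3 + (5645/12)x^2 + 930x + 2204/3
θ (E_{4} + D_q) (M_x J) f = (15/4)x^5 + 63x^4 + (715/2)x^3 + (5645/6)x^2 + 930x

the image equals g(x) = (15/4)x^5 + 63x^4 + (715/2)x^3 + (5645/6)x^2 + 930x


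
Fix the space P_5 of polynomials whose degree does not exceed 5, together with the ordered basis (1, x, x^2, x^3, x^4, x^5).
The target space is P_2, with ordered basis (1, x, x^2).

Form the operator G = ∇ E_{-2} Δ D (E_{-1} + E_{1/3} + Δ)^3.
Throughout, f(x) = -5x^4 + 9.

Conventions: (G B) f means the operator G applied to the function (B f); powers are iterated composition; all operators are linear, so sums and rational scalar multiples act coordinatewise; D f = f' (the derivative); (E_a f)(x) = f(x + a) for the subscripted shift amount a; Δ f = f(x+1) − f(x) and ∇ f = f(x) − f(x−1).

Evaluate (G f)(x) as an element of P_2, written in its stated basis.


E_{-1} f = -5x^4 + 20x^3 - 30x^2 + 20x + 4
E_{1/3} f = -5x^4 - (20/3)x^3 - (10/3)x^2 - (20/27)x + 724/81
Δ f = -20x^3 - 30x^2 - 20x - 5
(E_{-1} + E_{1/3} + Δ) f = -10x^4 - (20/3)x^3 - (190/3)x^2 - (20/27)x + 643/81
E_{-1} (E_{-1} + E_{1/3} + Δ) f = -10x^4 + (100/3)x^3 - (310/3)x^2 + (3940/27)x - 4697/81
E_{1/3} (E_{-1} + E_{1/3} + Δ) f = -10x^4 - 20x^3 - (230/3)x^2 - (140/3)x + 23/81
Δ (E_{-1} + E_{1/3} + Δ) f = -40x^3 - 80x^2 - (560/3)x - 2180/27
(E_{-1} + E_{1/3} + Δ) (E_{-1} + E_{1/3} + Δ) f = -20x^4 - (80/3)x^3 - 260x^2 - (2360/27)x - 1246/9
E_{-1} (E_{-1} + E_{1/3} + Δ) (E_{-1} + E_{1/3} + Δ) f = -20x^4 + (160/3)x^3 - 300x^2 + (11680/27)x - 8218/27
E_{1/3} (E_{-1} + E_{1/3} + Δ) (E_{-1} + E_{1/3} + Δ) f = -20x^4 - (160/3)x^3 - 300x^2 - (7360/27)x - 5338/27
Δ (E_{-1} + E_{1/3} + Δ) (E_{-1} + E_{1/3} + Δ) f = -80x^3 - 200x^2 - 680x - 10640/27
(E_{-1} + E_{1/3} + Δ) (E_{-1} + E_{1/3} + Δ) (E_{-1} + E_{1/3} + Δ) f = -40x^4 - 80x^3 - 800x^2 - 520x - 24196/27
D (E_{-1} + E_{1/3} + Δ)^3 f = -160x^3 - 240x^2 - 1600x - 520
Δ D (E_{-1} + E_{1/3} + Δ)^3 f = -480x^2 - 960x - 2000
E_{-2} (Δ D) (E_{-1} + E_{1/3} + Δ)^3 f = -480x^2 + 960x - 2000
∇ E_{-2} (Δ D) (E_{-1} + E_{1/3} + Δ)^3 f = -960x + 1440

g(x) = -960x + 1440


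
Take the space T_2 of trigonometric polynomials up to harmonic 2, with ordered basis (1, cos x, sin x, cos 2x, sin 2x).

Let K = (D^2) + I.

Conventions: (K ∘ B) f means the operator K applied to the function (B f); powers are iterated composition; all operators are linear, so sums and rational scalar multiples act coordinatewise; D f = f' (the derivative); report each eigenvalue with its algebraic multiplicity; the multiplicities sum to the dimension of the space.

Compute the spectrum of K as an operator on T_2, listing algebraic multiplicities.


λ = -3 (multiplicity 2), λ = 0 (multiplicity 2), λ = 1 (multiplicity 1)

image of 1: 1
image of cos x: 0
image of sin x: 0
image of cos 2x: -3cos 2x
image of sin 2x: -3sin 2x
the matrix is diagonal; its diagonal is (1, 0, 0, -3, -3)
for a triangular matrix the eigenvalues are the diagonal entries, with algebraic multiplicity their repetition count


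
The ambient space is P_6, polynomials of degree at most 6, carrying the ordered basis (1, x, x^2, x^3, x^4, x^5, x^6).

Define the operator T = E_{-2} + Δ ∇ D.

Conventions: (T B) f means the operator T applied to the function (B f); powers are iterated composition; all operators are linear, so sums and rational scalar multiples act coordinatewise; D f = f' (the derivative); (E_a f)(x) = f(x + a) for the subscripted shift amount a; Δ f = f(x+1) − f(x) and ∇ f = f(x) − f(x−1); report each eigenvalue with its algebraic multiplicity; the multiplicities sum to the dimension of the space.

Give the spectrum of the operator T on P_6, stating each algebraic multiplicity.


image of 1: 1
image of x: x - 2
image of x^2: x^2 - 4x + 4
image of x^3: x^3 - 6x^2 + 12x - 2
image of x^4: x^4 - 8x^3 + 24x^2 - 8x + 16
image of x^5: x^5 - 10x^4 + 40x^3 - 20x^2 + 80x - 22
image of x^6: x^6 - 12x^5 + 60x^4 - 40x^3 + 240x^2 - 132x + 64
the matrix is upper triangular; its diagonal is (1, 1, 1, 1, 1, 1, 1)
for a triangular matrix the eigenvalues are the diagonal entries, with algebraic multiplicity their repetition count

λ = 1 (multiplicity 7)


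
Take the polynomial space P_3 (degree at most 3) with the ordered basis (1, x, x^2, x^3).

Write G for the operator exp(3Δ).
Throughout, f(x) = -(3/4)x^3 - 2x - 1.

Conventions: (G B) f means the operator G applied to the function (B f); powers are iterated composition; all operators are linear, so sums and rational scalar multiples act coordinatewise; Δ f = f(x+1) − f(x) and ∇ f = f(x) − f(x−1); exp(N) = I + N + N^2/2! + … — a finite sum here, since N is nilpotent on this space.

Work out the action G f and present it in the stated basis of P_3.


order-1 term: -(27/4)x^2 - (27/4)x - 33/4
order-2 term: -(81/4)x - 81/4
order-3 term: -81/4
the series for exp(3Δ) f terminates at order 3
exp(3Δ) f = -(3/4)x^3 - (27/4)x^2 - 29x - 199/4

g(x) = -(3/4)x^3 - (27/4)x^2 - 29x - 199/4


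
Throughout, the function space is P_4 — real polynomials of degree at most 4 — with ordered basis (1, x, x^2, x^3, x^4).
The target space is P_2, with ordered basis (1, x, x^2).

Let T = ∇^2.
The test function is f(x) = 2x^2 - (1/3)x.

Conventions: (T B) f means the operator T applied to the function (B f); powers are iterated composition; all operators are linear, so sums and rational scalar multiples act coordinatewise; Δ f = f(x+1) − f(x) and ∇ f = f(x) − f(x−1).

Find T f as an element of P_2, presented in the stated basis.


∇ f = 4x - 7/3
∇ ∇ f = 4

the result is g(x) = 4


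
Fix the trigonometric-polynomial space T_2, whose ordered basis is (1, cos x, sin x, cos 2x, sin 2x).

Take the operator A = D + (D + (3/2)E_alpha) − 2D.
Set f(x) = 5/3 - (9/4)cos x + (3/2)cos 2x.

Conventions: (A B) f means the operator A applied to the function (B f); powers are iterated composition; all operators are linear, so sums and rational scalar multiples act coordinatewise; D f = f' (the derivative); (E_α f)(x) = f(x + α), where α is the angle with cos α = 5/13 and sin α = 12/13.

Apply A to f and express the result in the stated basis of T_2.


D f = (9/4)sin x - 3sin 2x
D f = (9/4)sin x - 3sin 2x
E_alpha f = 5/3 - (45/52)cos x + (27/13)sin x - (357/338)cos 2x - (180/169)sin 2x
((3/2)E_alpha) f = 5/2 - (135/104)cos x + (81/26)sin x - (1071/676)cos 2x - (270/169)sin 2x
(D + (3/2)E_alpha) f = 5/2 - (135/104)cos x + (279/52)sin x - (1071/676)cos 2x - (777/169)sin 2x
D f = (9/4)sin x - 3sin 2x
(-2D) f = -(9/2)sin x + 6sin 2x
(D + (D + (3/2)E_alpha) − 2D) f = 5/2 - (135/104)cos x + (81/26)sin x - (1071/676)cos 2x - (270/169)sin 2x

the result is g(x) = 5/2 - (135/104)cos x + (81/26)sin x - (1071/676)cos 2x - (270/169)sin 2x


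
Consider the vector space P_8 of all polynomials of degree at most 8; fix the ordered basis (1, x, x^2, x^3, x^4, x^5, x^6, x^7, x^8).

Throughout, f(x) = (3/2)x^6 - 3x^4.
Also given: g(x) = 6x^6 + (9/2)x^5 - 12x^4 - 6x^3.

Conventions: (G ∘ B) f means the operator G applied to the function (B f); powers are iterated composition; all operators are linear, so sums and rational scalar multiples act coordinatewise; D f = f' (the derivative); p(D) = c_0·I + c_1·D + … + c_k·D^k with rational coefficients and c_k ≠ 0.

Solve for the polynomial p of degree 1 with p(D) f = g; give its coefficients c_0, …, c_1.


c_0 = 4, c_1 = 1/2

D^0 f = (3/2)x^6 - 3x^4
D^1 f = 9x^5 - 12x^3
matching coefficients of g against c_0 f + c_1 Df + … from the top degree down determines the c_i
solution: c_0 = 4, c_1 = 1/2


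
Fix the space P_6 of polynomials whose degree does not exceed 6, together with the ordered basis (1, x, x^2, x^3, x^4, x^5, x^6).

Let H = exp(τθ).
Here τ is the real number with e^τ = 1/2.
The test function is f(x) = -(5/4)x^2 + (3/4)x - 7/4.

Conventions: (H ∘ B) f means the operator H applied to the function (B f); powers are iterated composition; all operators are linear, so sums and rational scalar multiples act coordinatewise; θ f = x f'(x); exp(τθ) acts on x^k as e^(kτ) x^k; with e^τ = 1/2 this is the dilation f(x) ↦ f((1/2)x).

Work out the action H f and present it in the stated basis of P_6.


the image equals g(x) = -(5/16)x^2 + (3/8)x - 7/4

exp(τθ) x^k = e^(kτ) x^k; with e^τ = 1/2 this sends x^k to (1/2)^k x^k
x ↦ 1/2 x
x^2 ↦ 1/4 x^2
applying this coordinatewise to f: exp(τθ) f = -(5/16)x^2 + (3/8)x - 7/4


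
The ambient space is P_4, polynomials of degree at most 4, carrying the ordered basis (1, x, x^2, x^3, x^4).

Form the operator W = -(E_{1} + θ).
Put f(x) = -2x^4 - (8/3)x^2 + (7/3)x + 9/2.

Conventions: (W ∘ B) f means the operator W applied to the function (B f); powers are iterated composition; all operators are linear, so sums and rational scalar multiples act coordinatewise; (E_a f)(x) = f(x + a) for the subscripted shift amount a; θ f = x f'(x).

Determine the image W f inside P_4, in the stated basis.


the image equals g(x) = 10x^4 + 8x^3 + 20x^2 + (26/3)x - 13/6

E_{1} f = -2x^4 - 8x^3 - (44/3)x^2 - 11x + 13/6
θ f = -8x^4 - (16/3)x^2 + (7/3)x
(E_{1} + θ) f = -10x^4 - 8x^3 - 20x^2 - (26/3)x + 13/6
(-(E_{1} + θ)) f = 10x^4 + 8x^3 + 20x^2 + (26/3)x - 13/6


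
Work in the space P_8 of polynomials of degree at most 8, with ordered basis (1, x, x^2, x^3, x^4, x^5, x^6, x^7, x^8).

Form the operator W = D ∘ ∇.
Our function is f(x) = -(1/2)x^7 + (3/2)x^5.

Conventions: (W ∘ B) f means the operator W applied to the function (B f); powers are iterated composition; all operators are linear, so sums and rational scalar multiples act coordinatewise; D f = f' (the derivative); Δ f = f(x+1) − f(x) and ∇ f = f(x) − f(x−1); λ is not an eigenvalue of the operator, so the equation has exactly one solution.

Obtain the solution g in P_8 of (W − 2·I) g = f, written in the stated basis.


write g with unknown coordinates in the stated basis and equate coefficients in (W − 2·I) g = f
solving from the highest basis element down gives g = (1/4)x^7 + (9/2)x^5 - (105/8)x^4 + (125/2)x^3 - (1275/8)x^2 + (633/2)x - 583/2
check: W g = (21/2)x^5 - (105/4)x^4 + 125x^3 - (1275/4)x^2 + 633x - 583
so W g − 2·g = -(1/2)x^7 + (3/2)x^5 = f ✓

the image equals g(x) = (1/4)x^7 + (9/2)x^5 - (105/8)x^4 + (125/2)x^3 - (1275/8)x^2 + (633/2)x - 583/2


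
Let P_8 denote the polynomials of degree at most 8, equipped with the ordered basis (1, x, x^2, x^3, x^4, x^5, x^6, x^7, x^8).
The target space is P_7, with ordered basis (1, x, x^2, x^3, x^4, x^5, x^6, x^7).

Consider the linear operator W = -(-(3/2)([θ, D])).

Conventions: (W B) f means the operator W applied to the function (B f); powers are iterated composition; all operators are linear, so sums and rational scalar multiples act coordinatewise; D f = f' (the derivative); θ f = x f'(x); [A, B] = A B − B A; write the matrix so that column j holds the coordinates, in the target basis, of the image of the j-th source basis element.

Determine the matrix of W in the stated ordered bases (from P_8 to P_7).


image of 1: 0
image of x: -3/2
image of x^2: -3x
image of x^3: -(9/2)x^2
image of x^4: -6x^3
image of x^5: -(15/2)x^4
image of x^6: -9x^5
image of x^7: -(21/2)x^6
image of x^8: -12x^7
each image's coordinates form column j of the matrix

the matrix is [[0, -3/2, 0, 0, 0, 0, 0, 0, 0]; [0, 0, -3, 0, 0, 0, 0, 0, 0]; [0, 0, 0, -9/2, 0, 0, 0, 0, 0]; [0, 0, 0, 0, -6, 0, 0, 0, 0]; [0, 0, 0, 0, 0, -15/2, 0, 0, 0]; [0, 0, 0, 0, 0, 0, -9, 0, 0]; [0, 0, 0, 0, 0, 0, 0, -21/2, 0]; [0, 0, 0, 0, 0, 0, 0, 0, -12]] (rows listed top to bottom)


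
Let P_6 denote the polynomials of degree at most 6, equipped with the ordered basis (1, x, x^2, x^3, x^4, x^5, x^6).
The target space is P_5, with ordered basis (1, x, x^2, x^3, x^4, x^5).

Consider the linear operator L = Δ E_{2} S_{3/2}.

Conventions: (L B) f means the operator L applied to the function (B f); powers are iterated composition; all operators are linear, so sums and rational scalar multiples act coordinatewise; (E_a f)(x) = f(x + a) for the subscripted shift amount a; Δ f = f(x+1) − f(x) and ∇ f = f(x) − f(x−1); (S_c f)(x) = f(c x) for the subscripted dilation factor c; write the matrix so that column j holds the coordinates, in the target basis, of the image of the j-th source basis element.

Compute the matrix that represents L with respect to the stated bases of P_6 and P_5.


the matrix is [[0, 3/2, 45/4, 513/8, 5265/16, 51273/32, 484785/64]; [0, 0, 9/2, 405/8, 1539/4, 78975/32, 461457/32]; [0, 0, 0, 81/8, 1215/8, 23085/16, 710775/64]; [0, 0, 0, 0, 81/4, 6075/16, 69255/16]; [0, 0, 0, 0, 0, 1215/32, 54675/64]; [0, 0, 0, 0, 0, 0, 2187/32]] (rows listed top to bottom)

image of 1: 0
image of x: 3/2
image of x^2: (9/2)x + 45/4
image of x^3: (81/8)x^2 + (405/8)x + 513/8
image of x^4: (81/4)x^3 + (1215/8)x^2 + (1539/4)x + 5265/16
image of x^5: (1215/32)x^4 + (6075/16)x^3 + (23085/16)x^2 + (78975/32)x + 51273/32
image of x^6: (2187/32)x^5 + (54675/64)x^4 + (69255/16)x^3 + (710775/64)x^2 + (461457/32)x + 484785/64
each image's coordinates form column j of the matrix


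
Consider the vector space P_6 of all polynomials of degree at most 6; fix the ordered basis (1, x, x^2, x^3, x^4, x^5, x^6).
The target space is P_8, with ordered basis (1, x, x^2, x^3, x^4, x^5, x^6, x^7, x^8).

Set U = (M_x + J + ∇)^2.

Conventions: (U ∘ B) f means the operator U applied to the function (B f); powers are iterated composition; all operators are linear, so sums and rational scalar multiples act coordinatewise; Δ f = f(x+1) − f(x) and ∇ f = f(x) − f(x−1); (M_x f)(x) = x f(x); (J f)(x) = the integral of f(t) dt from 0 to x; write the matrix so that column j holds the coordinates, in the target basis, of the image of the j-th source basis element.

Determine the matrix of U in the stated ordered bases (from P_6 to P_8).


image of 1: 3x^2 + 2
image of x: 2x^3 + 5x - 3/2
image of x^2: (5/3)x^4 + 7x^2 - 6x + 10/3
image of x^3: (3/2)x^5 + 9x^3 - 12x^2 + 13x - 29/4
image of x^4: (7/5)x^6 + 11x^4 - 20x^3 + 30x^2 - 32x + 76/5
image of x^5: (4/3)x^7 + 13x^5 - 30x^4 + (170/3)x^3 - 85x^2 + 79x - 187/6
image of x^6: (9/7)x^8 + 15x^6 - 42x^5 + 95x^4 - 180x^3 + 243x^2 - 190x + 442/7
each image's coordinates form column j of the matrix

the matrix is [[2, -3/2, 10/3, -29/4, 76/5, -187/6, 442/7]; [0, 5, -6, 13, -32, 79, -190]; [3, 0, 7, -12, 30, -85, 243]; [0, 2, 0, 9, -20, 170/3, -180]; [0, 0, 5/3, 0, 11, -30, 95]; [0, 0, 0, 3/2, 0, 13, -42]; [0, 0, 0, 0, 7/5, 0, 15]; [0, 0, 0, 0, 0, 4/3, 0]; [0, 0, 0, 0, 0, 0, 9/7]] (rows listed top to bottom)


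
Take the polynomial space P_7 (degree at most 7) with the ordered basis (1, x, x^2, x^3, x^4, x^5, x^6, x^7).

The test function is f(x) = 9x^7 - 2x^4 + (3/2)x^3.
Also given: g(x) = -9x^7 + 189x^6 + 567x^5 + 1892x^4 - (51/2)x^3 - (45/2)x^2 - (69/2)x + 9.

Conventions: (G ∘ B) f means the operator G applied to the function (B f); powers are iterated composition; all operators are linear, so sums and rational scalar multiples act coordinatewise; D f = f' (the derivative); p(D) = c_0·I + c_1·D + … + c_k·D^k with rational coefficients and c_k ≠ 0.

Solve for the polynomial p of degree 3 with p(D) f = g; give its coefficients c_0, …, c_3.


c_0 = -1, c_1 = 3, c_2 = 3/2, c_3 = 1

D^0 f = 9x^7 - 2x^4 + (3/2)x^3
D^1 f = 63x^6 - 8x^3 + (9/2)x^2
D^2 f = 378x^5 - 24x^2 + 9x
D^3 f = 1890x^4 - 48x + 9
matching coefficients of g against c_0 f + c_1 Df + … from the top degree down determines the c_i
solution: c_0 = -1, c_1 = 3, c_2 = 3/2, c_3 = 1


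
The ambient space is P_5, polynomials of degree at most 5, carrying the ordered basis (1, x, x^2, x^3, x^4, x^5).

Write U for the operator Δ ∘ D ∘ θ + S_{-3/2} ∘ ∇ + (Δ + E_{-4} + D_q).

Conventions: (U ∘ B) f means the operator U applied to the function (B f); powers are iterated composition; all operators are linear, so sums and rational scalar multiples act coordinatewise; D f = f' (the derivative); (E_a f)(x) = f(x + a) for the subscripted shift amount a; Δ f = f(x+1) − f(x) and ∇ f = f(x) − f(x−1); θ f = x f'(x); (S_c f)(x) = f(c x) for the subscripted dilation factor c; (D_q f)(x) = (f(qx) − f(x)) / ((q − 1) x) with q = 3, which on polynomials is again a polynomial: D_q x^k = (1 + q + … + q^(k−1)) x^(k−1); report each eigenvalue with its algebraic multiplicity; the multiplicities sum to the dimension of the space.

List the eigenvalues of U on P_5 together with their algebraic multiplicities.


image of 1: 1
image of x: x - 1
image of x^2: x^2 - 5x + 20
image of x^3: x^3 + (43/4)x^2 + (147/2)x - 53
image of x^4: x^4 + (29/2)x^3 + (273/2)x^2 - 210x + 272
image of x^5: x^5 + (2101/16)x^4 + (1215/4)x^3 - (915/2)x^2 + (2785/2)x - 997
the matrix is upper triangular; its diagonal is (1, 1, 1, 1, 1, 1)
for a triangular matrix the eigenvalues are the diagonal entries, with algebraic multiplicity their repetition count

λ = 1 (multiplicity 6)


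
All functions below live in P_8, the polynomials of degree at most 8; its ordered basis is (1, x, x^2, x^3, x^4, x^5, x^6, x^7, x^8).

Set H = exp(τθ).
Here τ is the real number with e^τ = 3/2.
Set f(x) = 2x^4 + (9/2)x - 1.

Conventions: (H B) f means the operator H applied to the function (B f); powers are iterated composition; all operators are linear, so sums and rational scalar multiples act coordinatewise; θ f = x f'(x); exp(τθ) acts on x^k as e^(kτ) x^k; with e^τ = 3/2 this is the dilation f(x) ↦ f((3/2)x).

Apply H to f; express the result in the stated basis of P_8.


exp(τθ) x^k = e^(kτ) x^k; with e^τ = 3/2 this sends x^k to (3/2)^k x^k
x ↦ 3/2 x
x^4 ↦ 81/16 x^4
applying this coordinatewise to f: exp(τθ) f = (81/8)x^4 + (27/4)x - 1

g(x) = (81/8)x^4 + (27/4)x - 1


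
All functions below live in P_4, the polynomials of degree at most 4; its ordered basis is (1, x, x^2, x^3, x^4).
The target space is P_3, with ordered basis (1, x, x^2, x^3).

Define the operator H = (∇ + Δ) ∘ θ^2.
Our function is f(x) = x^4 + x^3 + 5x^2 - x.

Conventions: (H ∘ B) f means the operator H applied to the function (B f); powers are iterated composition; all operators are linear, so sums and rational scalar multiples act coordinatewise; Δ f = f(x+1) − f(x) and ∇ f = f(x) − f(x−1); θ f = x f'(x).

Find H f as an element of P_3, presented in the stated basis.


θ f = 4x^4 + 3x^3 + 10x^2 - x
θ θ f = 16x^4 + 9x^3 + 20x^2 - x
∇ θ^2 f = 64x^3 - 69x^2 + 77x - 28
Δ θ^2 f = 64x^3 + 123x^2 + 131x + 44
(∇ + Δ) θ^2 f = 128x^3 + 54x^2 + 208x + 16

the image equals g(x) = 128x^3 + 54x^2 + 208x + 16


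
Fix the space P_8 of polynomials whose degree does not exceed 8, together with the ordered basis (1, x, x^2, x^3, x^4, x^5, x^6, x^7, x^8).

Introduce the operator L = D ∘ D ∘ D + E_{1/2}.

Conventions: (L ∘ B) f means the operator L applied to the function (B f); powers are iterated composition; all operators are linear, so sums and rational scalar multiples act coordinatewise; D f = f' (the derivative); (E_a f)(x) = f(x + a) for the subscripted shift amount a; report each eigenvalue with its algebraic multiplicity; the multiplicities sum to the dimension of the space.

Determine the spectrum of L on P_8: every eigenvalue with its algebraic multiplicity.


image of 1: 1
image of x: x + 1/2
image of x^2: x^2 + x + 1/4
image of x^3: x^3 + (3/2)x^2 + (3/4)x + 49/8
image of x^4: x^4 + 2x^3 + (3/2)x^2 + (49/2)x + 1/16
image of x^5: x^5 + (5/2)x^4 + (5/2)x^3 + (245/4)x^2 + (5/16)x + 1/32
image of x^6: x^6 + 3x^5 + (15/4)x^4 + (245/2)x^3 + (15/16)x^2 + (3/16)x + 1/64
image of x^7: x^7 + (7/2)x^6 + (21/4)x^5 + (1715/8)x^4 + (35/16)x^3 + (21/32)x^2 + (7/64)x + 1/128
image of x^8: x^8 + 4x^7 + 7x^6 + 343x^5 + (35/8)x^4 + (7/4)x^3 + (7/16)x^2 + (1/16)x + 1/256
the matrix is upper triangular; its diagonal is (1, 1, 1, 1, 1, 1, 1, 1, 1)
for a triangular matrix the eigenvalues are the diagonal entries, with algebraic multiplicity their repetition count

λ = 1 (multiplicity 9)


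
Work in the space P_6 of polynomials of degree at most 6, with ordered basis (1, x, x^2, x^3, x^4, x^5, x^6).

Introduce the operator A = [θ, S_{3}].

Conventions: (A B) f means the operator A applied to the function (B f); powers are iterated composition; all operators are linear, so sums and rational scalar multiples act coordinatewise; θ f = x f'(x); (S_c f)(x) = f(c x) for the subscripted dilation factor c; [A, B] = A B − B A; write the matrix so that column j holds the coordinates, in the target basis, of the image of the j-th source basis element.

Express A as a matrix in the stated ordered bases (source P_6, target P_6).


the matrix is [[0, 0, 0, 0, 0, 0, 0]; [0, 0, 0, 0, 0, 0, 0]; [0, 0, 0, 0, 0, 0, 0]; [0, 0, 0, 0, 0, 0, 0]; [0, 0, 0, 0, 0, 0, 0]; [0, 0, 0, 0, 0, 0, 0]; [0, 0, 0, 0, 0, 0, 0]] (rows listed top to bottom)

image of 1: 0
image of x: 0
image of x^2: 0
image of x^3: 0
image of x^4: 0
image of x^5: 0
image of x^6: 0
each image's coordinates form column j of the matrix


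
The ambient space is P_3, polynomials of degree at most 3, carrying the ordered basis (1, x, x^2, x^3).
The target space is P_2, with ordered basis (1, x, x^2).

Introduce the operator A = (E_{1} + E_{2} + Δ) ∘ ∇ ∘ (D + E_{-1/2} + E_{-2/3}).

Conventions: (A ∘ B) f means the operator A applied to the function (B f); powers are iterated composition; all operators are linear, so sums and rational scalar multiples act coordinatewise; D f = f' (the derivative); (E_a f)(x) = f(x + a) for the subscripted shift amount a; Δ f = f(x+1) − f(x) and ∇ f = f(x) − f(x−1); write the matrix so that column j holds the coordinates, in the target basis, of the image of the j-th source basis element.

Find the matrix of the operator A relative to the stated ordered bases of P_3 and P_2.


the matrix is [[0, 4, 34/3, 103/6]; [0, 0, 8, 34]; [0, 0, 0, 12]] (rows listed top to bottom)

image of 1: 0
image of x: 4
image of x^2: 8x + 34/3
image of x^3: 12x^2 + 34x + 103/6
each image's coordinates form column j of the matrix


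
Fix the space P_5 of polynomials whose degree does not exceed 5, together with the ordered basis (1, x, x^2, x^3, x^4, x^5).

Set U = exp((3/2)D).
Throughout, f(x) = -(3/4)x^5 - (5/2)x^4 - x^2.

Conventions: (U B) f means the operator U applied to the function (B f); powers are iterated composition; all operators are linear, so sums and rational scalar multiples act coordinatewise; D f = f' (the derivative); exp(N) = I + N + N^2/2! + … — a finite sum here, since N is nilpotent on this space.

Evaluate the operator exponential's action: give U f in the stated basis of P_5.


order-1 term: -(45/8)x^4 - 15x^3 - 3x
order-2 term: -(135/8)x^3 - (135/4)x^2 - 9/4
order-3 term: -(405/16)x^2 - (135/4)x
order-4 term: -(1215/64)x - 405/32
order-5 term: -729/128
the series for exp((3/2)D) f terminates at order 5
exp((3/2)D) f = -(3/4)x^5 - (65/8)x^4 - (255/8)x^3 - (961/16)x^2 - (3567/64)x - 2637/128

the result is g(x) = -(3/4)x^5 - (65/8)x^4 - (255/8)x^3 - (961/16)x^2 - (3567/64)x - 2637/128


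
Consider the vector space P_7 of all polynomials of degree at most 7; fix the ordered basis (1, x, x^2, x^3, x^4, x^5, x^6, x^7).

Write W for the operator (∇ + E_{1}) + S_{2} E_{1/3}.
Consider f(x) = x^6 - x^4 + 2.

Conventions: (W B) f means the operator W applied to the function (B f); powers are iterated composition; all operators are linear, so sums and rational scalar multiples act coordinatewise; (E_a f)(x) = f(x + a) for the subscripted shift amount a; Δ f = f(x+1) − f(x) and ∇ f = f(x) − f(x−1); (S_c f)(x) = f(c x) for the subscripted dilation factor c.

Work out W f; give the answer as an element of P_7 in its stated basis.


∇ f = 6x^5 - 15x^4 + 16x^3 - 9x^2 + 2x
E_{1} f = x^6 + 6x^5 + 14x^4 + 16x^3 + 9x^2 + 2x + 2
(∇ + E_{1}) f = x^6 + 12x^5 - x^4 + 32x^3 + 4x + 2
E_{1/3} f = x^6 + 2x^5 + (2/3)x^4 - (16/27)x^3 - (13/27)x^2 - (10/81)x + 1450/729
S_{2} E_{1/3} f = 64x^6 + 64x^5 + (32/3)x^4 - (128/27)x^3 - (52/27)x^2 - (20/81)x + 1450/729
((∇ + E_{1}) + S_{2} E_{1/3}) f = 65x^6 + 76x^5 + (29/3)x^4 + (736/27)x^3 - (52/27)x^2 + (304/81)x + 2908/729

the result is g(x) = 65x^6 + 76x^5 + (29/3)x^4 + (736/27)x^3 - (52/27)x^2 + (304/81)x + 2908/729


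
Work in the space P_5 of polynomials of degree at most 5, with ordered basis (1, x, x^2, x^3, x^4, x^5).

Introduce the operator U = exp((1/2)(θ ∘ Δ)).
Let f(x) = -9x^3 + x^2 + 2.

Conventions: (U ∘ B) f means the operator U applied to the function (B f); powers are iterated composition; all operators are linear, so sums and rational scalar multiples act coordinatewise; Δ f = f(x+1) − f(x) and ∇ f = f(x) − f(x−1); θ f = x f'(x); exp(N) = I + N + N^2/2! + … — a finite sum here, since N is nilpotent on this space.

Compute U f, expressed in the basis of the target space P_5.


order-1 term: -27x^2 - (25/2)x
order-2 term: -(27/2)x
the series for exp((1/2)(θ ∘ Δ)) f terminates at order 2
exp((1/2)(θ ∘ Δ)) f = -9x^3 - 26x^2 - 26x + 2

the image equals g(x) = -9x^3 - 26x^2 - 26x + 2


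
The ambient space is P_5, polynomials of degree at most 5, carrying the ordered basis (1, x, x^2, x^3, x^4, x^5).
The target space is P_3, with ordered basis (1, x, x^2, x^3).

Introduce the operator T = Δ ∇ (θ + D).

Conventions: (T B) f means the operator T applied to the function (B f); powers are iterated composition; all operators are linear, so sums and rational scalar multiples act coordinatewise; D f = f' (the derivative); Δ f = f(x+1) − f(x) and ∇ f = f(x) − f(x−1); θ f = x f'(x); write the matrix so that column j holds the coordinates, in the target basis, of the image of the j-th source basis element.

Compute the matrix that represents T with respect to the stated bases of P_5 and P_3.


image of 1: 0
image of x: 0
image of x^2: 4
image of x^3: 18x + 6
image of x^4: 48x^2 + 24x + 8
image of x^5: 100x^3 + 60x^2 + 50x + 10
each image's coordinates form column j of the matrix

the matrix is [[0, 0, 4, 6, 8, 10]; [0, 0, 0, 18, 24, 50]; [0, 0, 0, 0, 48, 60]; [0, 0, 0, 0, 0, 100]] (rows listed top to bottom)


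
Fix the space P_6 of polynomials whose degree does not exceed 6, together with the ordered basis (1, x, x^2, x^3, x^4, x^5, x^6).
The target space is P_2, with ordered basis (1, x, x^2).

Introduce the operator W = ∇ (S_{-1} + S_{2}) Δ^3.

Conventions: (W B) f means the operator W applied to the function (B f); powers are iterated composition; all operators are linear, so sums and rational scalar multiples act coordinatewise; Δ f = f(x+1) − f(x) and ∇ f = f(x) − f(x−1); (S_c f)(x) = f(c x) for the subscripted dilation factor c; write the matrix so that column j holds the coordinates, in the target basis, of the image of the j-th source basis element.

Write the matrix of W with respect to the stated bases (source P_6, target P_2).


image of 1: 0
image of x: 0
image of x^2: 0
image of x^3: 0
image of x^4: 24
image of x^5: 600x - 120
image of x^6: 2520x^2 + 2880x - 960
each image's coordinates form column j of the matrix

the matrix is [[0, 0, 0, 0, 24, -120, -960]; [0, 0, 0, 0, 0, 600, 2880]; [0, 0, 0, 0, 0, 0, 2520]] (rows listed top to bottom)


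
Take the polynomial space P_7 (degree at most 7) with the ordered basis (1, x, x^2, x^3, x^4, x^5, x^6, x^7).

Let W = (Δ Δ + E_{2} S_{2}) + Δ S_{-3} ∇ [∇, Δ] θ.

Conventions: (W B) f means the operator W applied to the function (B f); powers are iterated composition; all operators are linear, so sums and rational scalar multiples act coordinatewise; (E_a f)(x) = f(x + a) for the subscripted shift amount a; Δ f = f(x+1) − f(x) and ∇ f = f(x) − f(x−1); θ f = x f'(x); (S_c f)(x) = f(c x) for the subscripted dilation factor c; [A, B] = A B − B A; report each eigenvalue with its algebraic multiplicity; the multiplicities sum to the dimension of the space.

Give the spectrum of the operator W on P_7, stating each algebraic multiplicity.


image of 1: 1
image of x: 2x + 4
image of x^2: 4x^2 + 16x + 18
image of x^3: 8x^3 + 48x^2 + 102x + 70
image of x^4: 16x^4 + 128x^3 + 396x^2 + 536x + 270
image of x^5: 32x^5 + 320x^4 + 1300x^3 + 2620x^2 + 2630x + 1054
image of x^6: 64x^6 + 768x^5 + 3870x^4 + 10360x^3 + 15570x^2 + 12468x + 4158
image of x^7: 128x^7 + 1792x^6 + 10794x^5 + 36050x^4 + 72170x^3 + 86646x^2 + 57778x + 16510
the matrix is upper triangular; its diagonal is (1, 2, 4, 8, 16, 32, 64, 128)
for a triangular matrix the eigenvalues are the diagonal entries, with algebraic multiplicity their repetition count

λ = 1 (multiplicity 1), λ = 2 (multiplicity 1), λ = 4 (multiplicity 1), λ = 8 (multiplicity 1), λ = 16 (multiplicity 1), λ = 32 (multiplicity 1), λ = 64 (multiplicity 1), λ = 128 (multiplicity 1)


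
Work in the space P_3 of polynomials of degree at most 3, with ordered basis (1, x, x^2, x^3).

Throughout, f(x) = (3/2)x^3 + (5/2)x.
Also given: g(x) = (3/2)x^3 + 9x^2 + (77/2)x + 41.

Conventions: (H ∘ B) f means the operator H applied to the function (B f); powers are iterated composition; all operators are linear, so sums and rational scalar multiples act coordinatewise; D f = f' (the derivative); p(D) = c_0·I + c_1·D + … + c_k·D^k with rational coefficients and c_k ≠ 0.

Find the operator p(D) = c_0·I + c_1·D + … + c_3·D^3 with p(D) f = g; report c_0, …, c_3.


D^0 f = (3/2)x^3 + (5/2)x
D^1 f = (9/2)x^2 + 5/2
D^2 f = 9x
D^3 f = 9
matching coefficients of g against c_0 f + c_1 Df + … from the top degree down determines the c_i
solution: c_0 = 1, c_1 = 2, c_2 = 4, c_3 = 4

p(D) = I + 2·D + 4·D^2 + 4·D^3, i.e. c_0 = 1, c_1 = 2, c_2 = 4, c_3 = 4


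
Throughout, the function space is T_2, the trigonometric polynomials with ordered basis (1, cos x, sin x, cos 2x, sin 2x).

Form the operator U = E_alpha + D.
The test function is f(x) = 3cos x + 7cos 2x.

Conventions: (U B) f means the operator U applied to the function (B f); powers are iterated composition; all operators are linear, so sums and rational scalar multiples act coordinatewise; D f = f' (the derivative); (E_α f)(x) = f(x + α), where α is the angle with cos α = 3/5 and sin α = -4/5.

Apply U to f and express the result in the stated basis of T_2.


E_alpha f = (9/5)cos x + (12/5)sin x - (49/25)cos 2x + (168/25)sin 2x
D f = -3sin x - 14sin 2x
(E_alpha + D) f = (9/5)cos x - (3/5)sin x - (49/25)cos 2x - (182/25)sin 2x

g(x) = (9/5)cos x - (3/5)sin x - (49/25)cos 2x - (182/25)sin 2x


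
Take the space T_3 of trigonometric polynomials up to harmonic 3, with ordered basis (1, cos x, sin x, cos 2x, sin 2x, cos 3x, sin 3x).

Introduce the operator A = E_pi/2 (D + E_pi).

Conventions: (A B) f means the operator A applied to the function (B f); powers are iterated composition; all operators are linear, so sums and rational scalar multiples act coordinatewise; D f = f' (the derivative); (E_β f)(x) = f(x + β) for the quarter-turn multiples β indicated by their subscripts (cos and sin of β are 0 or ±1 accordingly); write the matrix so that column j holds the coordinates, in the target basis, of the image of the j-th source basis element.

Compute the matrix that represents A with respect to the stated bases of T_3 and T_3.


the matrix is [[1, 0, 0, 0, 0, 0, 0]; [0, -1, -1, 0, 0, 0, 0]; [0, 1, -1, 0, 0, 0, 0]; [0, 0, 0, -1, -2, 0, 0]; [0, 0, 0, 2, -1, 0, 0]; [0, 0, 0, 0, 0, 3, 1]; [0, 0, 0, 0, 0, -1, 3]] (rows listed top to bottom)

image of 1: 1
image of cos x: -cos x + sin x
image of sin x: -cos x - sin x
image of cos 2x: -cos 2x + 2sin 2x
image of sin 2x: -2cos 2x - sin 2x
image of cos 3x: 3cos 3x - sin 3x
image of sin 3x: cos 3x + 3sin 3x
each image's coordinates form column j of the matrix


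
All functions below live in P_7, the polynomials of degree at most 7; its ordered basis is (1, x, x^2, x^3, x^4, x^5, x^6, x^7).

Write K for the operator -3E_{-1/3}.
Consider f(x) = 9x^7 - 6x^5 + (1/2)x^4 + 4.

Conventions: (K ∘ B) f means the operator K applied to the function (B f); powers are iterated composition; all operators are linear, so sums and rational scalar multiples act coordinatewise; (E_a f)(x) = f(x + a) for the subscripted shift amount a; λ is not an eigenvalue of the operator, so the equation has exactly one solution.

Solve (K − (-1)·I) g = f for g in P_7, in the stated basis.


write g with unknown coordinates in the stated basis and equate coefficients in (K − (-1)·I) g = f
solving from the highest basis element down gives g = -(9/2)x^7 - (63/4)x^6 - (57/2)x^5 - (327/8)x^4 - (293/6)x^3 - (533/12)x^2 - (728/27)x - 13195/1296
check: K g = (27/2)x^7 + (63/4)x^6 + (45/2)x^5 + (331/8)x^4 + (293/6)x^3 + (533/12)x^2 + (728/27)x + 18379/1296
so K g − (-1)·g = 9x^7 - 6x^5 + (1/2)x^4 + 4 = f ✓

the result is g(x) = -(9/2)x^7 - (63/4)x^6 - (57/2)x^5 - (327/8)x^4 - (293/6)x^3 - (533/12)x^2 - (728/27)x - 13195/1296
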